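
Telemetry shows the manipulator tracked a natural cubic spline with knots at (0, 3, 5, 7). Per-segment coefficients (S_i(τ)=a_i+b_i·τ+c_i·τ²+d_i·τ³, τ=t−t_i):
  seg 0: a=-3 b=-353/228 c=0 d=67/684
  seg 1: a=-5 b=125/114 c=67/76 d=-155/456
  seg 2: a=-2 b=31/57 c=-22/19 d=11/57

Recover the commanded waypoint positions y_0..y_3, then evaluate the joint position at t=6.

y_0=-3 y_1=-5 y_2=-2 y_3=-4
S(6) = -46/19

y_0 = S_0(0) = a_0 = -3
y_1 = S_1(0) = a_1 = -5
y_2 = S_2(0) = a_2 = -2
y_3 = S_2(2) = -4
t_q=6 is in segment 2 (τ=1); S_2(τ)=-46/19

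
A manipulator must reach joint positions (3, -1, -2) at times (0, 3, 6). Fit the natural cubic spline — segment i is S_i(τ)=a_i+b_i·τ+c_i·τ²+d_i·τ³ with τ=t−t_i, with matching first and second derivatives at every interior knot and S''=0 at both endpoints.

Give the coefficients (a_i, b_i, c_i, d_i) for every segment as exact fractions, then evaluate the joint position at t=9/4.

  seg 0: a=3 b=-19/12 c=0 d=1/36
  seg 1: a=-1 b=-5/6 c=1/4 d=-1/36
S(9/4) = -63/256

Δ: Δ0=-4/3, Δ1=-1/3
row 1: diag=12, rhs=6; c'=1/4, d'=1/2
back: M1=1/2
M: M0=0, M1=1/2, M2=0
seg 0: a=3, c=M0/2=0, d=(M1−M0)/(6·3)=1/36, b=Δ0−h0·(2M0+M1)/6=-19/12
seg 1: a=-1, c=M1/2=1/4, d=(M2−M1)/(6·3)=-1/36, b=Δ1−h1·(2M1+M2)/6=-5/6
t_q=9/4 → seg 0, τ=9/4; S=3+-19/12·τ+0·τ²+1/36·τ³=-63/256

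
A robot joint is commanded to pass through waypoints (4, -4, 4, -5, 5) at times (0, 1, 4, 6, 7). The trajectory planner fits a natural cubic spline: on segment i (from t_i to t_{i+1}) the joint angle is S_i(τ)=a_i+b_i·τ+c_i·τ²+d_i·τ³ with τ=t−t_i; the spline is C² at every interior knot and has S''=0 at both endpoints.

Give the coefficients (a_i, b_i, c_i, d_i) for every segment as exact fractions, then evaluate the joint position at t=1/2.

Δ: Δ0=-8, Δ1=8/3, Δ2=-9/2, Δ3=10
row 1: diag=8, rhs=64; c'=3/8, d'=8
row 2: denom=10−3·3/8=71/8; d'=(-43−3·8)/(71/8)=-536/71
row 3: denom=6−2·16/71=394/71; d'=(87−2·-536/71)/(394/71)=7249/394
back: M3=7249/394
back: M2=-536/71−16/71·7249/394=-2304/197
back: M1=8−3/8·-2304/197=2440/197
M: M0=0, M1=2440/197, M2=-2304/197, M3=7249/394, M4=0
seg 0: a=4, c=M0/2=0, d=(M1−M0)/(6·1)=1220/591, b=Δ0−h0·(2M0+M1)/6=-5948/591
seg 1: a=-4, c=M1/2=1220/197, d=(M2−M1)/(6·3)=-2372/1773, b=Δ1−h1·(2M1+M2)/6=-2288/591
seg 2: a=4, c=M2/2=-1152/197, d=(M3−M2)/(6·2)=11857/4728, b=Δ2−h2·(2M2+M3)/6=-1676/591
seg 3: a=-5, c=M3/2=7249/788, d=(M4−M3)/(6·1)=-7249/2364, b=Δ3−h3·(2M3+M4)/6=4571/1182
t_q=1/2 → seg 0, τ=1/2; S=4+-5948/591·τ+0·τ²+1220/591·τ³=-305/394

  seg 0: a=4 b=-5948/591 c=0 d=1220/591
  seg 1: a=-4 b=-2288/591 c=1220/197 d=-2372/1773
  seg 2: a=4 b=-1676/591 c=-1152/197 d=11857/4728
  seg 3: a=-5 b=4571/1182 c=7249/788 d=-7249/2364
S(1/2) = -305/394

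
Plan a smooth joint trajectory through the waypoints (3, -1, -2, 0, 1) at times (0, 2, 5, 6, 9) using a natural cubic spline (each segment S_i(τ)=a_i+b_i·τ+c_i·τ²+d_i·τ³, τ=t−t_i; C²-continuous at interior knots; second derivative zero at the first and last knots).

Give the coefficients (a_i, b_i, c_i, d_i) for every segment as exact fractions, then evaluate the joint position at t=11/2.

  seg 0: a=3 b=-602/279 c=0 d=11/279
  seg 1: a=-1 b=-470/279 c=22/93 d=179/2511
  seg 2: a=-2 b=463/279 c=245/279 d=-50/93
  seg 3: a=0 b=503/279 c=-205/279 d=205/2511
S(11/2) = -284/279

Δ: Δ0=-2, Δ1=-1/3, Δ2=2, Δ3=1/3
row 1: diag=10, rhs=10; c'=3/10, d'=1
row 2: denom=8−3·3/10=71/10; d'=(14−3·1)/(71/10)=110/71
row 3: denom=8−1·10/71=558/71; d'=(-10−1·110/71)/(558/71)=-410/279
back: M3=-410/279
back: M2=110/71−10/71·-410/279=490/279
back: M1=1−3/10·490/279=44/93
M: M0=0, M1=44/93, M2=490/279, M3=-410/279, M4=0
seg 0: a=3, c=M0/2=0, d=(M1−M0)/(6·2)=11/279, b=Δ0−h0·(2M0+M1)/6=-602/279
seg 1: a=-1, c=M1/2=22/93, d=(M2−M1)/(6·3)=179/2511, b=Δ1−h1·(2M1+M2)/6=-470/279
seg 2: a=-2, c=M2/2=245/279, d=(M3−M2)/(6·1)=-50/93, b=Δ2−h2·(2M2+M3)/6=463/279
seg 3: a=0, c=M3/2=-205/279, d=(M4−M3)/(6·3)=205/2511, b=Δ3−h3·(2M3+M4)/6=503/279
t_q=11/2 → seg 2, τ=1/2; S=-2+463/279·τ+245/279·τ²+-50/93·τ³=-284/279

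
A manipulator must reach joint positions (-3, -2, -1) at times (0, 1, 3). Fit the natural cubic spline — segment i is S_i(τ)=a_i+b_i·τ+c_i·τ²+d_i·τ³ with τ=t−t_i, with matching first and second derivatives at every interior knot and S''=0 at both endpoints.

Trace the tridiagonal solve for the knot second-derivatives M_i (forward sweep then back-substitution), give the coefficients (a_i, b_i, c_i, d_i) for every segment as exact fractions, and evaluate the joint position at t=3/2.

  seg 0: a=-3 b=13/12 c=0 d=-1/12
  seg 1: a=-2 b=5/6 c=-1/4 d=1/24
S(3/2) = -105/64

Δ: Δ0=1, Δ1=1/2
row 1: diag=6, rhs=-3; c'=1/3, d'=-1/2
back: M1=-1/2
M: M0=0, M1=-1/2, M2=0
seg 0: a=-3, c=M0/2=0, d=(M1−M0)/(6·1)=-1/12, b=Δ0−h0·(2M0+M1)/6=13/12
seg 1: a=-2, c=M1/2=-1/4, d=(M2−M1)/(6·2)=1/24, b=Δ1−h1·(2M1+M2)/6=5/6
t_q=3/2 → seg 1, τ=1/2; S=-2+5/6·τ+-1/4·τ²+1/24·τ³=-105/64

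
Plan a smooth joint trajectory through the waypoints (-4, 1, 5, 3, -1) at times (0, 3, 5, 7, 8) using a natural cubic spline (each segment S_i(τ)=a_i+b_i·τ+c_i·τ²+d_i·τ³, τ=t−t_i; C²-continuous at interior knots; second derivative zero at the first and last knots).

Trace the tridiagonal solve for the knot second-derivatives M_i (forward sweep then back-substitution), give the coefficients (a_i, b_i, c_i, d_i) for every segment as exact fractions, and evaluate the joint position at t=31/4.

Δ: Δ0=5/3, Δ1=2, Δ2=-1, Δ3=-4
row 1: diag=10, rhs=2; c'=1/5, d'=1/5
row 2: denom=8−2·1/5=38/5; d'=(-18−2·1/5)/(38/5)=-46/19
row 3: denom=6−2·5/19=104/19; d'=(-18−2·-46/19)/(104/19)=-125/52
back: M3=-125/52
back: M2=-46/19−5/19·-125/52=-93/52
back: M1=1/5−1/5·-93/52=29/52
M: M0=0, M1=29/52, M2=-93/52, M3=-125/52, M4=0
seg 0: a=-4, c=M0/2=0, d=(M1−M0)/(6·3)=29/936, b=Δ0−h0·(2M0+M1)/6=433/312
seg 1: a=1, c=M1/2=29/104, d=(M2−M1)/(6·2)=-61/312, b=Δ1−h1·(2M1+M2)/6=347/156
seg 2: a=5, c=M2/2=-93/104, d=(M3−M2)/(6·2)=-2/39, b=Δ2−h2·(2M2+M3)/6=155/156
seg 3: a=3, c=M3/2=-125/104, d=(M4−M3)/(6·1)=125/312, b=Δ3−h3·(2M3+M4)/6=-499/156
t_q=31/4 → seg 3, τ=3/4; S=3+-499/156·τ+-125/104·τ²+125/312·τ³=625/6656

  seg 0: a=-4 b=433/312 c=0 d=29/936
  seg 1: a=1 b=347/156 c=29/104 d=-61/312
  seg 2: a=5 b=155/156 c=-93/104 d=-2/39
  seg 3: a=3 b=-499/156 c=-125/104 d=125/312
S(31/4) = 625/6656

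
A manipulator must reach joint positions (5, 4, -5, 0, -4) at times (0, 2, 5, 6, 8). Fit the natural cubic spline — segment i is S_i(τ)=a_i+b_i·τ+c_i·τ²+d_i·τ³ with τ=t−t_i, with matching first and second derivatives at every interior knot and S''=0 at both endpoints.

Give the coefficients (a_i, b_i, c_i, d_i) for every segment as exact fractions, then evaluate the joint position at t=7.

  seg 0: a=5 b=357/416 c=0 d=-565/1664
  seg 1: a=4 b=-669/208 c=-1695/832 d=45/64
  seg 2: a=-5 b=2949/832 c=1785/416 d=-2359/832
  seg 3: a=0 b=753/208 c=-3507/832 d=1169/1664
S(7) = 179/1664

Δ: Δ0=-1/2, Δ1=-3, Δ2=5, Δ3=-2
row 1: diag=10, rhs=-15; c'=3/10, d'=-3/2
row 2: denom=8−3·3/10=71/10; d'=(48−3·-3/2)/(71/10)=525/71
row 3: denom=6−1·10/71=416/71; d'=(-42−1·525/71)/(416/71)=-3507/416
back: M3=-3507/416
back: M2=525/71−10/71·-3507/416=1785/208
back: M1=-3/2−3/10·1785/208=-1695/416
M: M0=0, M1=-1695/416, M2=1785/208, M3=-3507/416, M4=0
seg 0: a=5, c=M0/2=0, d=(M1−M0)/(6·2)=-565/1664, b=Δ0−h0·(2M0+M1)/6=357/416
seg 1: a=4, c=M1/2=-1695/832, d=(M2−M1)/(6·3)=45/64, b=Δ1−h1·(2M1+M2)/6=-669/208
seg 2: a=-5, c=M2/2=1785/416, d=(M3−M2)/(6·1)=-2359/832, b=Δ2−h2·(2M2+M3)/6=2949/832
seg 3: a=0, c=M3/2=-3507/832, d=(M4−M3)/(6·2)=1169/1664, b=Δ3−h3·(2M3+M4)/6=753/208
t_q=7 → seg 3, τ=1; S=0+753/208·τ+-3507/832·τ²+1169/1664·τ³=179/1664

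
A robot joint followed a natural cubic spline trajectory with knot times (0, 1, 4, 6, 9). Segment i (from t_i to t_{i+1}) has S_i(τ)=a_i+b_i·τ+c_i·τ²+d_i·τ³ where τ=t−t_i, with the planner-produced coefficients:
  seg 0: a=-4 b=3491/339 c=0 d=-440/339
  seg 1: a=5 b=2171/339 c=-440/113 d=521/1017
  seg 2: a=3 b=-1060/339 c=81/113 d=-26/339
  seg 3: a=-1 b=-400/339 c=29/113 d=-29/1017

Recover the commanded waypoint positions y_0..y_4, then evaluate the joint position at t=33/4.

y_0=-4 y_1=5 y_2=3 y_3=-1 y_4=-3
S(33/4) = -19385/7232

y_0 = S_0(0) = a_0 = -4
y_1 = S_1(0) = a_1 = 5
y_2 = S_2(0) = a_2 = 3
y_3 = S_3(0) = a_3 = -1
y_4 = S_3(3) = -3
t_q=33/4 is in segment 3 (τ=9/4); S_3(τ)=-19385/7232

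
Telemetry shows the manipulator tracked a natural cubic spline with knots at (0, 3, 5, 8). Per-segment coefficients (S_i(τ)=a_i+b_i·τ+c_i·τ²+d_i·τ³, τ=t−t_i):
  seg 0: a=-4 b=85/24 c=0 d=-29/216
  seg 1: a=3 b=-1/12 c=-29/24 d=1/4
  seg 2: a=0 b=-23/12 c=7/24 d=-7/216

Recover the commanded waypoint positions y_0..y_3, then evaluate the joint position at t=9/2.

y_0=-4 y_1=3 y_2=0 y_3=-4
S(9/2) = 1

y_0 = S_0(0) = a_0 = -4
y_1 = S_1(0) = a_1 = 3
y_2 = S_2(0) = a_2 = 0
y_3 = S_2(3) = -4
t_q=9/2 is in segment 1 (τ=3/2); S_1(τ)=1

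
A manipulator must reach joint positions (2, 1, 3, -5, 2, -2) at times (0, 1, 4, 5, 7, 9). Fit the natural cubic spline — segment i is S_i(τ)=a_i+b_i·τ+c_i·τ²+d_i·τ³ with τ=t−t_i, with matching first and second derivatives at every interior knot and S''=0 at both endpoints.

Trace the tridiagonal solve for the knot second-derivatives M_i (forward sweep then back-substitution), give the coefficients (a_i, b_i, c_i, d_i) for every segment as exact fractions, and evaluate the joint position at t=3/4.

Δ: Δ0=-1, Δ1=2/3, Δ2=-8, Δ3=7/2, Δ4=-2
row 1: diag=8, rhs=10; c'=3/8, d'=5/4
row 2: denom=8−3·3/8=55/8; d'=(-52−3·5/4)/(55/8)=-446/55
row 3: denom=6−1·8/55=322/55; d'=(69−1·-446/55)/(322/55)=4241/322
row 4: denom=8−2·55/161=1178/161; d'=(-33−2·4241/322)/(1178/161)=-4777/589
back: M4=-4777/589
back: M3=4241/322−55/161·-4777/589=18779/1178
back: M2=-446/55−8/55·18779/1178=-6142/589
back: M1=5/4−3/8·-6142/589=6079/1178
M: M0=0, M1=6079/1178, M2=-6142/589, M3=18779/1178, M4=-4777/589, M5=0
seg 0: a=2, c=M0/2=0, d=(M1−M0)/(6·1)=6079/7068, b=Δ0−h0·(2M0+M1)/6=-13147/7068
seg 1: a=1, c=M1/2=6079/2356, d=(M2−M1)/(6·3)=-6121/7068, b=Δ1−h1·(2M1+M2)/6=2545/3534
seg 2: a=3, c=M2/2=-3071/589, d=(M3−M2)/(6·1)=31063/7068, b=Δ2−h2·(2M2+M3)/6=-50755/7068
seg 3: a=-5, c=M3/2=18779/2356, d=(M4−M3)/(6·2)=-28333/14136, b=Δ3−h3·(2M3+M4)/6=-15635/3534
seg 4: a=2, c=M4/2=-4777/1178, d=(M5−M4)/(6·2)=4777/7068, b=Δ4−h4·(2M4+M5)/6=6020/1767
t_q=3/4 → seg 0, τ=3/4; S=2+-13147/7068·τ+0·τ²+6079/7068·τ³=145927/150784

  seg 0: a=2 b=-13147/7068 c=0 d=6079/7068
  seg 1: a=1 b=2545/3534 c=6079/2356 d=-6121/7068
  seg 2: a=3 b=-50755/7068 c=-3071/589 d=31063/7068
  seg 3: a=-5 b=-15635/3534 c=18779/2356 d=-28333/14136
  seg 4: a=2 b=6020/1767 c=-4777/1178 d=4777/7068
S(3/4) = 145927/150784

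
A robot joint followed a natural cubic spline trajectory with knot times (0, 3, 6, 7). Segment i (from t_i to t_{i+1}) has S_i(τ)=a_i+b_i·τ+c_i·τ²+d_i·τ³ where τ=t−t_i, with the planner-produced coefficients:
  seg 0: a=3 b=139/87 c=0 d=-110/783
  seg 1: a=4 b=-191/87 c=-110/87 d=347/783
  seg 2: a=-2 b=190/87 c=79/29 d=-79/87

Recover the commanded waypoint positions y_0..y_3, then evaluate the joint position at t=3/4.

y_0=3 y_1=4 y_2=-2 y_3=2
S(3/4) = 3841/928

y_0 = S_0(0) = a_0 = 3
y_1 = S_1(0) = a_1 = 4
y_2 = S_2(0) = a_2 = -2
y_3 = S_2(1) = 2
t_q=3/4 is in segment 0 (τ=3/4); S_0(τ)=3841/928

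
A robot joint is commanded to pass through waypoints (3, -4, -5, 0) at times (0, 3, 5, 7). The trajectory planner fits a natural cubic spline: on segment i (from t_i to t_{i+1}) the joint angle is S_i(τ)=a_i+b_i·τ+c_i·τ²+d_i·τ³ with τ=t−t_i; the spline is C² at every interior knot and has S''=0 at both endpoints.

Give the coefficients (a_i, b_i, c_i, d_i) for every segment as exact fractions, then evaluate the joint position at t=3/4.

  seg 0: a=3 b=-305/114 c=0 d=13/342
  seg 1: a=-4 b=-94/57 c=13/38 d=53/456
  seg 2: a=-5 b=127/114 c=79/76 d=-79/456
S(3/4) = 2455/2432

Δ: Δ0=-7/3, Δ1=-1/2, Δ2=5/2
row 1: diag=10, rhs=11; c'=1/5, d'=11/10
row 2: denom=8−2·1/5=38/5; d'=(18−2·11/10)/(38/5)=79/38
back: M2=79/38
back: M1=11/10−1/5·79/38=13/19
M: M0=0, M1=13/19, M2=79/38, M3=0
seg 0: a=3, c=M0/2=0, d=(M1−M0)/(6·3)=13/342, b=Δ0−h0·(2M0+M1)/6=-305/114
seg 1: a=-4, c=M1/2=13/38, d=(M2−M1)/(6·2)=53/456, b=Δ1−h1·(2M1+M2)/6=-94/57
seg 2: a=-5, c=M2/2=79/76, d=(M3−M2)/(6·2)=-79/456, b=Δ2−h2·(2M2+M3)/6=127/114
t_q=3/4 → seg 0, τ=3/4; S=3+-305/114·τ+0·τ²+13/342·τ³=2455/2432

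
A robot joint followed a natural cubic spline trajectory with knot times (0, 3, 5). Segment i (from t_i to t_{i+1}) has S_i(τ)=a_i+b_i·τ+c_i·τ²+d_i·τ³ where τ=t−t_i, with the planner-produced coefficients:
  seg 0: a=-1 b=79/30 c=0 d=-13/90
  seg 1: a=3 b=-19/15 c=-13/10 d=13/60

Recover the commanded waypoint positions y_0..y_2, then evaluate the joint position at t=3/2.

y_0=-1 y_1=3 y_2=-3
S(3/2) = 197/80

y_0 = S_0(0) = a_0 = -1
y_1 = S_1(0) = a_1 = 3
y_2 = S_1(2) = -3
t_q=3/2 is in segment 0 (τ=3/2); S_0(τ)=197/80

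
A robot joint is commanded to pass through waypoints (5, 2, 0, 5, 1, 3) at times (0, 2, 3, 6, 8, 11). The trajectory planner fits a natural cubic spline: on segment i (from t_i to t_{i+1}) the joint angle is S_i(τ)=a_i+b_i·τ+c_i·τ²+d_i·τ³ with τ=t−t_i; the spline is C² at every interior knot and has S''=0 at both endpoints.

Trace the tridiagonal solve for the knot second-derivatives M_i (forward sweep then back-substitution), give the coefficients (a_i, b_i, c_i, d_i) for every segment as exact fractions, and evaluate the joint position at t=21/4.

Δ: Δ0=-3/2, Δ1=-2, Δ2=5/3, Δ3=-2, Δ4=2/3
row 1: diag=6, rhs=-3; c'=1/6, d'=-1/2
row 2: denom=8−1·1/6=47/6; d'=(22−1·-1/2)/(47/6)=135/47
row 3: denom=10−3·18/47=416/47; d'=(-22−3·135/47)/(416/47)=-1439/416
row 4: denom=10−2·47/208=993/104; d'=(16−2·-1439/416)/(993/104)=1589/662
back: M4=1589/662
back: M3=-1439/416−47/208·1589/662=-2649/662
back: M2=135/47−18/47·-2649/662=1458/331
back: M1=-1/2−1/6·1458/331=-817/662
M: M0=0, M1=-817/662, M2=1458/331, M3=-2649/662, M4=1589/662, M5=0
seg 0: a=5, c=M0/2=0, d=(M1−M0)/(6·2)=-817/7944, b=Δ0−h0·(2M0+M1)/6=-1081/993
seg 1: a=2, c=M1/2=-817/1324, d=(M2−M1)/(6·1)=3733/3972, b=Δ1−h1·(2M1+M2)/6=-4613/1986
seg 2: a=0, c=M2/2=729/331, d=(M3−M2)/(6·3)=-1855/3972, b=Δ2−h2·(2M2+M3)/6=-2929/3972
seg 3: a=5, c=M3/2=-2649/1324, d=(M4−M3)/(6·2)=2119/3972, b=Δ3−h3·(2M3+M4)/6=-263/1986
seg 4: a=1, c=M4/2=1589/1324, d=(M5−M4)/(6·3)=-1589/11916, b=Δ4−h4·(2M4+M5)/6=-3443/1986
t_q=21/4 → seg 2, τ=9/4; S=0+-2929/3972·τ+729/331·τ²+-1855/3972·τ³=353427/84736

  seg 0: a=5 b=-1081/993 c=0 d=-817/7944
  seg 1: a=2 b=-4613/1986 c=-817/1324 d=3733/3972
  seg 2: a=0 b=-2929/3972 c=729/331 d=-1855/3972
  seg 3: a=5 b=-263/1986 c=-2649/1324 d=2119/3972
  seg 4: a=1 b=-3443/1986 c=1589/1324 d=-1589/11916
S(21/4) = 353427/84736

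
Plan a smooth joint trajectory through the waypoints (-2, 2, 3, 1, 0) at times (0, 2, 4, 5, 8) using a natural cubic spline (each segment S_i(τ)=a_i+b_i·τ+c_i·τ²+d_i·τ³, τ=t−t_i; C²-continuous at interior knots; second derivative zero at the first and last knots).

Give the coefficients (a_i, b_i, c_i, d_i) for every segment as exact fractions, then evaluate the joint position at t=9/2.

  seg 0: a=-2 b=2227/1032 c=0 d=-163/4128
  seg 1: a=2 b=869/516 c=-163/688 d=-733/4128
  seg 2: a=3 b=-1439/1032 c=-56/43 d=719/1032
  seg 3: a=1 b=-985/516 c=271/344 d=-271/3096
S(9/2) = 5681/2752

Δ: Δ0=2, Δ1=1/2, Δ2=-2, Δ3=-1/3
row 1: diag=8, rhs=-9; c'=1/4, d'=-9/8
row 2: denom=6−2·1/4=11/2; d'=(-15−2·-9/8)/(11/2)=-51/22
row 3: denom=8−1·2/11=86/11; d'=(10−1·-51/22)/(86/11)=271/172
back: M3=271/172
back: M2=-51/22−2/11·271/172=-112/43
back: M1=-9/8−1/4·-112/43=-163/344
M: M0=0, M1=-163/344, M2=-112/43, M3=271/172, M4=0
seg 0: a=-2, c=M0/2=0, d=(M1−M0)/(6·2)=-163/4128, b=Δ0−h0·(2M0+M1)/6=2227/1032
seg 1: a=2, c=M1/2=-163/688, d=(M2−M1)/(6·2)=-733/4128, b=Δ1−h1·(2M1+M2)/6=869/516
seg 2: a=3, c=M2/2=-56/43, d=(M3−M2)/(6·1)=719/1032, b=Δ2−h2·(2M2+M3)/6=-1439/1032
seg 3: a=1, c=M3/2=271/344, d=(M4−M3)/(6·3)=-271/3096, b=Δ3−h3·(2M3+M4)/6=-985/516
t_q=9/2 → seg 2, τ=1/2; S=3+-1439/1032·τ+-56/43·τ²+719/1032·τ³=5681/2752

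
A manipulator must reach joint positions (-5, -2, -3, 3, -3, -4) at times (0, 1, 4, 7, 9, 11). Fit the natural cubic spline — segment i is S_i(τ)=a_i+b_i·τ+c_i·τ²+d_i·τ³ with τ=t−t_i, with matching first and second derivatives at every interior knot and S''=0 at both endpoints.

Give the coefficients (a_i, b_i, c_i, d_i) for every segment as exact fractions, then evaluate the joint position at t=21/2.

Δ: Δ0=3, Δ1=-1/3, Δ2=2, Δ3=-3, Δ4=-1/2
row 1: diag=8, rhs=-20; c'=3/8, d'=-5/2
row 2: denom=12−3·3/8=87/8; d'=(14−3·-5/2)/(87/8)=172/87
row 3: denom=10−3·8/29=266/29; d'=(-30−3·172/87)/(266/29)=-521/133
row 4: denom=8−2·29/133=1006/133; d'=(15−2·-521/133)/(1006/133)=3037/1006
back: M4=3037/1006
back: M3=-521/133−29/133·3037/1006=-4603/1006
back: M2=172/87−8/29·-4603/1006=4888/1509
back: M1=-5/2−3/8·4888/1509=-3737/1006
M: M0=0, M1=-3737/1006, M2=4888/1509, M3=-4603/1006, M4=3037/1006, M5=0
seg 0: a=-5, c=M0/2=0, d=(M1−M0)/(6·1)=-3737/6036, b=Δ0−h0·(2M0+M1)/6=21845/6036
seg 1: a=-2, c=M1/2=-3737/2012, d=(M2−M1)/(6·3)=20987/54324, b=Δ1−h1·(2M1+M2)/6=5317/3018
seg 2: a=-3, c=M2/2=2444/1509, d=(M3−M2)/(6·3)=-23585/54324, b=Δ2−h2·(2M2+M3)/6=6329/6036
seg 3: a=3, c=M3/2=-4603/2012, d=(M4−M3)/(6·2)=955/1509, b=Δ3−h3·(2M3+M4)/6=-2885/3018
seg 4: a=-3, c=M4/2=3037/2012, d=(M5−M4)/(6·2)=-3037/12072, b=Δ4−h4·(2M4+M5)/6=-7583/3018
t_q=21/2 → seg 4, τ=3/2; S=-3+-7583/3018·τ+3037/2012·τ²+-3037/12072·τ³=-135905/32192

  seg 0: a=-5 b=21845/6036 c=0 d=-3737/6036
  seg 1: a=-2 b=5317/3018 c=-3737/2012 d=20987/54324
  seg 2: a=-3 b=6329/6036 c=2444/1509 d=-23585/54324
  seg 3: a=3 b=-2885/3018 c=-4603/2012 d=955/1509
  seg 4: a=-3 b=-7583/3018 c=3037/2012 d=-3037/12072
S(21/2) = -135905/32192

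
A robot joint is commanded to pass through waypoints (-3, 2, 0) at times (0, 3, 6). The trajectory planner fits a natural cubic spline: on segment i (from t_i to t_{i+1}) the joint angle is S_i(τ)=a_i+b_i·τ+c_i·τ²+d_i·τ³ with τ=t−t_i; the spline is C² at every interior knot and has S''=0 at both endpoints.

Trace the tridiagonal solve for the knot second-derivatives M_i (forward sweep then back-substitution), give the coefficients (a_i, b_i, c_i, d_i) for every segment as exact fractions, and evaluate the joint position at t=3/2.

  seg 0: a=-3 b=9/4 c=0 d=-7/108
  seg 1: a=2 b=1/2 c=-7/12 d=7/108
S(3/2) = 5/32

Δ: Δ0=5/3, Δ1=-2/3
row 1: diag=12, rhs=-14; c'=1/4, d'=-7/6
back: M1=-7/6
M: M0=0, M1=-7/6, M2=0
seg 0: a=-3, c=M0/2=0, d=(M1−M0)/(6·3)=-7/108, b=Δ0−h0·(2M0+M1)/6=9/4
seg 1: a=2, c=M1/2=-7/12, d=(M2−M1)/(6·3)=7/108, b=Δ1−h1·(2M1+M2)/6=1/2
t_q=3/2 → seg 0, τ=3/2; S=-3+9/4·τ+0·τ²+-7/108·τ³=5/32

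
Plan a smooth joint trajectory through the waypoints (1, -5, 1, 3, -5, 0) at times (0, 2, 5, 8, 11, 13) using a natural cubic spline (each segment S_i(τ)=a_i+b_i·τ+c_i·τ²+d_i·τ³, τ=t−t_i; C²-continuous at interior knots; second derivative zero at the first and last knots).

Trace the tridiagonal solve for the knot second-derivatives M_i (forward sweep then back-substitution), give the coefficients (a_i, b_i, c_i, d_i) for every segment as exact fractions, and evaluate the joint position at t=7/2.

  seg 0: a=1 b=-5188/1269 c=0 d=1381/5076
  seg 1: a=-5 b=-1045/1269 c=1381/846 d=-5263/22842
  seg 2: a=1 b=6979/2538 c=-560/1269 d=-41/486
  seg 3: a=3 b=-2761/1269 c=-3047/2538 d=7895/22842
  seg 4: a=-5 b=-119/2538 c=808/423 d=-404/1269
S(7/2) = -7535/2256

Δ: Δ0=-3, Δ1=2, Δ2=2/3, Δ3=-8/3, Δ4=5/2
row 1: diag=10, rhs=30; c'=3/10, d'=3
row 2: denom=12−3·3/10=111/10; d'=(-8−3·3)/(111/10)=-170/111
row 3: denom=12−3·10/37=414/37; d'=(-20−3·-170/111)/(414/37)=-95/69
row 4: denom=10−3·37/138=423/46; d'=(31−3·-95/69)/(423/46)=1616/423
back: M4=1616/423
back: M3=-95/69−37/138·1616/423=-3047/1269
back: M2=-170/111−10/37·-3047/1269=-1120/1269
back: M1=3−3/10·-1120/1269=1381/423
M: M0=0, M1=1381/423, M2=-1120/1269, M3=-3047/1269, M4=1616/423, M5=0
seg 0: a=1, c=M0/2=0, d=(M1−M0)/(6·2)=1381/5076, b=Δ0−h0·(2M0+M1)/6=-5188/1269
seg 1: a=-5, c=M1/2=1381/846, d=(M2−M1)/(6·3)=-5263/22842, b=Δ1−h1·(2M1+M2)/6=-1045/1269
seg 2: a=1, c=M2/2=-560/1269, d=(M3−M2)/(6·3)=-41/486, b=Δ2−h2·(2M2+M3)/6=6979/2538
seg 3: a=3, c=M3/2=-3047/2538, d=(M4−M3)/(6·3)=7895/22842, b=Δ3−h3·(2M3+M4)/6=-2761/1269
seg 4: a=-5, c=M4/2=808/423, d=(M5−M4)/(6·2)=-404/1269, b=Δ4−h4·(2M4+M5)/6=-119/2538
t_q=7/2 → seg 1, τ=3/2; S=-5+-1045/1269·τ+1381/846·τ²+-5263/22842·τ³=-7535/2256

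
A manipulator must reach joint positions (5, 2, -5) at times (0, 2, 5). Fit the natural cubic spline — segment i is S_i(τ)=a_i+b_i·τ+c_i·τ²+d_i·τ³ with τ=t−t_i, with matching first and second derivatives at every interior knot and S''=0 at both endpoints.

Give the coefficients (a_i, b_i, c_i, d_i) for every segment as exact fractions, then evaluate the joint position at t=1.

  seg 0: a=5 b=-4/3 c=0 d=-1/24
  seg 1: a=2 b=-11/6 c=-1/4 d=1/36
S(1) = 29/8

Δ: Δ0=-3/2, Δ1=-7/3
row 1: diag=10, rhs=-5; c'=3/10, d'=-1/2
back: M1=-1/2
M: M0=0, M1=-1/2, M2=0
seg 0: a=5, c=M0/2=0, d=(M1−M0)/(6·2)=-1/24, b=Δ0−h0·(2M0+M1)/6=-4/3
seg 1: a=2, c=M1/2=-1/4, d=(M2−M1)/(6·3)=1/36, b=Δ1−h1·(2M1+M2)/6=-11/6
t_q=1 → seg 0, τ=1; S=5+-4/3·τ+0·τ²+-1/24·τ³=29/8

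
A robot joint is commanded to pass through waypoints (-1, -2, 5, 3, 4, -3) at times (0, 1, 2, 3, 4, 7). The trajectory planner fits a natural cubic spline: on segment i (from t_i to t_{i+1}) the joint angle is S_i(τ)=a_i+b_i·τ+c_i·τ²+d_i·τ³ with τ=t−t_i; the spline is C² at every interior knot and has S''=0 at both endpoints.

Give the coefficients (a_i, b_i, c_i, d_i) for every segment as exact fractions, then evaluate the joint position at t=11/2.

Δ: Δ0=-1, Δ1=7, Δ2=-2, Δ3=1, Δ4=-7/3
row 1: diag=4, rhs=48; c'=1/4, d'=12
row 2: denom=4−1·1/4=15/4; d'=(-54−1·12)/(15/4)=-88/5
row 3: denom=4−1·4/15=56/15; d'=(18−1·-88/5)/(56/15)=267/28
row 4: denom=8−1·15/56=433/56; d'=(-20−1·267/28)/(433/56)=-1654/433
back: M4=-1654/433
back: M3=267/28−15/56·-1654/433=4572/433
back: M2=-88/5−4/15·4572/433=-8840/433
back: M1=12−1/4·-8840/433=7406/433
M: M0=0, M1=7406/433, M2=-8840/433, M3=4572/433, M4=-1654/433, M5=0
seg 0: a=-1, c=M0/2=0, d=(M1−M0)/(6·1)=3703/1299, b=Δ0−h0·(2M0+M1)/6=-5002/1299
seg 1: a=-2, c=M1/2=3703/433, d=(M2−M1)/(6·1)=-8123/1299, b=Δ1−h1·(2M1+M2)/6=6107/1299
seg 2: a=5, c=M2/2=-4420/433, d=(M3−M2)/(6·1)=6706/1299, b=Δ2−h2·(2M2+M3)/6=3956/1299
seg 3: a=3, c=M3/2=2286/433, d=(M4−M3)/(6·1)=-3113/1299, b=Δ3−h3·(2M3+M4)/6=-2446/1299
seg 4: a=4, c=M4/2=-827/433, d=(M5−M4)/(6·3)=827/3897, b=Δ4−h4·(2M4+M5)/6=1931/1299
t_q=11/2 → seg 4, τ=3/2; S=4+1931/1299·τ+-827/433·τ²+827/3897·τ³=9175/3464

  seg 0: a=-1 b=-5002/1299 c=0 d=3703/1299
  seg 1: a=-2 b=6107/1299 c=3703/433 d=-8123/1299
  seg 2: a=5 b=3956/1299 c=-4420/433 d=6706/1299
  seg 3: a=3 b=-2446/1299 c=2286/433 d=-3113/1299
  seg 4: a=4 b=1931/1299 c=-827/433 d=827/3897
S(11/2) = 9175/3464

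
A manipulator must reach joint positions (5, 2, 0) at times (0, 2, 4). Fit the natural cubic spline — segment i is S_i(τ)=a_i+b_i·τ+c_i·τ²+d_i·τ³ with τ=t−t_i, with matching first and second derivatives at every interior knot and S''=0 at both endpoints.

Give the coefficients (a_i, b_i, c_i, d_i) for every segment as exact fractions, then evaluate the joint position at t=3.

  seg 0: a=5 b=-13/8 c=0 d=1/32
  seg 1: a=2 b=-5/4 c=3/16 d=-1/32
S(3) = 29/32

Δ: Δ0=-3/2, Δ1=-1
row 1: diag=8, rhs=3; c'=1/4, d'=3/8
back: M1=3/8
M: M0=0, M1=3/8, M2=0
seg 0: a=5, c=M0/2=0, d=(M1−M0)/(6·2)=1/32, b=Δ0−h0·(2M0+M1)/6=-13/8
seg 1: a=2, c=M1/2=3/16, d=(M2−M1)/(6·2)=-1/32, b=Δ1−h1·(2M1+M2)/6=-5/4
t_q=3 → seg 1, τ=1; S=2+-5/4·τ+3/16·τ²+-1/32·τ³=29/32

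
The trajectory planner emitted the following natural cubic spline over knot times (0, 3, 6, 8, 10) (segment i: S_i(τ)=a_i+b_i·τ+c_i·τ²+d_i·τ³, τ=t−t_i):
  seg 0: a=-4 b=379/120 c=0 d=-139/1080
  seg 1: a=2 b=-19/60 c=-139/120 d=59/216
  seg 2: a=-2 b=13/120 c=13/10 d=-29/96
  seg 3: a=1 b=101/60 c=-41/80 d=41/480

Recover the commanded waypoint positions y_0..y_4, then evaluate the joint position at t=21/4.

y_0=-4 y_1=2 y_2=-2 y_3=1 y_4=3
S(21/4) = -3751/2560

y_0 = S_0(0) = a_0 = -4
y_1 = S_1(0) = a_1 = 2
y_2 = S_2(0) = a_2 = -2
y_3 = S_3(0) = a_3 = 1
y_4 = S_3(2) = 3
t_q=21/4 is in segment 1 (τ=9/4); S_1(τ)=-3751/2560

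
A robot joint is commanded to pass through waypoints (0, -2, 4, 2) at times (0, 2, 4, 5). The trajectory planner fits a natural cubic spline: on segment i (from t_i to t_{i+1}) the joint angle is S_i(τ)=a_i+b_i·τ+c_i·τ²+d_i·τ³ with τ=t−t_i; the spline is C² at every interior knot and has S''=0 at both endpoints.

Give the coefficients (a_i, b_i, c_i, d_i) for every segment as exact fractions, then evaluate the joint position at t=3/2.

Δ: Δ0=-1, Δ1=3, Δ2=-2
row 1: diag=8, rhs=24; c'=1/4, d'=3
row 2: denom=6−2·1/4=11/2; d'=(-30−2·3)/(11/2)=-72/11
back: M2=-72/11
back: M1=3−1/4·-72/11=51/11
M: M0=0, M1=51/11, M2=-72/11, M3=0
seg 0: a=0, c=M0/2=0, d=(M1−M0)/(6·2)=17/44, b=Δ0−h0·(2M0+M1)/6=-28/11
seg 1: a=-2, c=M1/2=51/22, d=(M2−M1)/(6·2)=-41/44, b=Δ1−h1·(2M1+M2)/6=23/11
seg 2: a=4, c=M2/2=-36/11, d=(M3−M2)/(6·1)=12/11, b=Δ2−h2·(2M2+M3)/6=2/11
t_q=3/2 → seg 0, τ=3/2; S=0+-28/11·τ+0·τ²+17/44·τ³=-885/352

  seg 0: a=0 b=-28/11 c=0 d=17/44
  seg 1: a=-2 b=23/11 c=51/22 d=-41/44
  seg 2: a=4 b=2/11 c=-36/11 d=12/11
S(3/2) = -885/352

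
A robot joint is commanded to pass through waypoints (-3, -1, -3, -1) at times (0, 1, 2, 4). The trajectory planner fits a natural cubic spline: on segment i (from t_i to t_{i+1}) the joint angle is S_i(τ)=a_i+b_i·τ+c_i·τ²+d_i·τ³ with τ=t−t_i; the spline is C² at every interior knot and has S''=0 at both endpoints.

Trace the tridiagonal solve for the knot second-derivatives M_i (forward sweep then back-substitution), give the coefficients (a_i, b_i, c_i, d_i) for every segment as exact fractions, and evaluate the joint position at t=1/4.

Δ: Δ0=2, Δ1=-2, Δ2=1
row 1: diag=4, rhs=-24; c'=1/4, d'=-6
row 2: denom=6−1·1/4=23/4; d'=(18−1·-6)/(23/4)=96/23
back: M2=96/23
back: M1=-6−1/4·96/23=-162/23
M: M0=0, M1=-162/23, M2=96/23, M3=0
seg 0: a=-3, c=M0/2=0, d=(M1−M0)/(6·1)=-27/23, b=Δ0−h0·(2M0+M1)/6=73/23
seg 1: a=-1, c=M1/2=-81/23, d=(M2−M1)/(6·1)=43/23, b=Δ1−h1·(2M1+M2)/6=-8/23
seg 2: a=-3, c=M2/2=48/23, d=(M3−M2)/(6·2)=-8/23, b=Δ2−h2·(2M2+M3)/6=-41/23
t_q=1/4 → seg 0, τ=1/4; S=-3+73/23·τ+0·τ²+-27/23·τ³=-3275/1472

  seg 0: a=-3 b=73/23 c=0 d=-27/23
  seg 1: a=-1 b=-8/23 c=-81/23 d=43/23
  seg 2: a=-3 b=-41/23 c=48/23 d=-8/23
S(1/4) = -3275/1472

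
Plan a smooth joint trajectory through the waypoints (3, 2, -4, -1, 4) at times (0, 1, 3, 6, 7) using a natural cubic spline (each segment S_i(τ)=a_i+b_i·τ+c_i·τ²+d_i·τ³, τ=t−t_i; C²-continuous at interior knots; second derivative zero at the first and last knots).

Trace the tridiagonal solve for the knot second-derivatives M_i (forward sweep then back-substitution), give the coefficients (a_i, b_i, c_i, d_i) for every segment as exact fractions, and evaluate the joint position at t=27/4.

Δ: Δ0=-1, Δ1=-3, Δ2=1, Δ3=5
row 1: diag=6, rhs=-12; c'=1/3, d'=-2
row 2: denom=10−2·1/3=28/3; d'=(24−2·-2)/(28/3)=3
row 3: denom=8−3·9/28=197/28; d'=(24−3·3)/(197/28)=420/197
back: M3=420/197
back: M2=3−9/28·420/197=456/197
back: M1=-2−1/3·456/197=-546/197
M: M0=0, M1=-546/197, M2=456/197, M3=420/197, M4=0
seg 0: a=3, c=M0/2=0, d=(M1−M0)/(6·1)=-91/197, b=Δ0−h0·(2M0+M1)/6=-106/197
seg 1: a=2, c=M1/2=-273/197, d=(M2−M1)/(6·2)=167/394, b=Δ1−h1·(2M1+M2)/6=-379/197
seg 2: a=-4, c=M2/2=228/197, d=(M3−M2)/(6·3)=-2/197, b=Δ2−h2·(2M2+M3)/6=-469/197
seg 3: a=-1, c=M3/2=210/197, d=(M4−M3)/(6·1)=-70/197, b=Δ3−h3·(2M3+M4)/6=845/197
t_q=27/4 → seg 3, τ=3/4; S=-1+845/197·τ+210/197·τ²+-70/197·τ³=16811/6304

  seg 0: a=3 b=-106/197 c=0 d=-91/197
  seg 1: a=2 b=-379/197 c=-273/197 d=167/394
  seg 2: a=-4 b=-469/197 c=228/197 d=-2/197
  seg 3: a=-1 b=845/197 c=210/197 d=-70/197
S(27/4) = 16811/6304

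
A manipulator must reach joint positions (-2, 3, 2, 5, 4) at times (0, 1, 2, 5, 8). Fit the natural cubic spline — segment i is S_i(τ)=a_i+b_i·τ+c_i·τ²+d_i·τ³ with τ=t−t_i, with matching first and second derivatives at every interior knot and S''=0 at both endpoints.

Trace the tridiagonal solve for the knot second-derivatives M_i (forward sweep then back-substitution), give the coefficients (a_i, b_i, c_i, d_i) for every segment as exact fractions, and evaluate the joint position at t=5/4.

  seg 0: a=-2 b=1115/168 c=0 d=-275/168
  seg 1: a=3 b=145/84 c=-275/56 d=367/168
  seg 2: a=2 b=-37/24 c=23/14 d=-401/1512
  seg 3: a=5 b=97/84 c=-125/168 d=125/1512
S(5/4) = 11321/3584

Δ: Δ0=5, Δ1=-1, Δ2=1, Δ3=-1/3
row 1: diag=4, rhs=-36; c'=1/4, d'=-9
row 2: denom=8−1·1/4=31/4; d'=(12−1·-9)/(31/4)=84/31
row 3: denom=12−3·12/31=336/31; d'=(-8−3·84/31)/(336/31)=-125/84
back: M3=-125/84
back: M2=84/31−12/31·-125/84=23/7
back: M1=-9−1/4·23/7=-275/28
M: M0=0, M1=-275/28, M2=23/7, M3=-125/84, M4=0
seg 0: a=-2, c=M0/2=0, d=(M1−M0)/(6·1)=-275/168, b=Δ0−h0·(2M0+M1)/6=1115/168
seg 1: a=3, c=M1/2=-275/56, d=(M2−M1)/(6·1)=367/168, b=Δ1−h1·(2M1+M2)/6=145/84
seg 2: a=2, c=M2/2=23/14, d=(M3−M2)/(6·3)=-401/1512, b=Δ2−h2·(2M2+M3)/6=-37/24
seg 3: a=5, c=M3/2=-125/168, d=(M4−M3)/(6·3)=125/1512, b=Δ3−h3·(2M3+M4)/6=97/84
t_q=5/4 → seg 1, τ=1/4; S=3+145/84·τ+-275/56·τ²+367/168·τ³=11321/3584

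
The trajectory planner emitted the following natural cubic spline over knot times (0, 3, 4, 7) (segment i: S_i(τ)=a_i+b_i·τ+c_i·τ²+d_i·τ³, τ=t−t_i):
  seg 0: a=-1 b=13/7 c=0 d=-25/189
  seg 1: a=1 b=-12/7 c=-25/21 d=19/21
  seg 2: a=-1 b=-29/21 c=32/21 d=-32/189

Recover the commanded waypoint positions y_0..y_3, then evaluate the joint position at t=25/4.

y_0=-1 y_1=1 y_2=-1 y_3=4
S(25/4) = 47/28

y_0 = S_0(0) = a_0 = -1
y_1 = S_1(0) = a_1 = 1
y_2 = S_2(0) = a_2 = -1
y_3 = S_2(3) = 4
t_q=25/4 is in segment 2 (τ=9/4); S_2(τ)=47/28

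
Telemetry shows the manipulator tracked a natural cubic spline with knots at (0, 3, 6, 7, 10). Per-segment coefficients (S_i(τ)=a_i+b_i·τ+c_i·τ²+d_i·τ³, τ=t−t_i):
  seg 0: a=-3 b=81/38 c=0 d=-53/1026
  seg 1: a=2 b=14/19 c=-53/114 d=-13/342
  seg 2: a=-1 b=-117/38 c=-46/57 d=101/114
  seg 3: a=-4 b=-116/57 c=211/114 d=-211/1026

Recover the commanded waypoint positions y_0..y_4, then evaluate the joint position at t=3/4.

y_0=-3 y_1=2 y_2=-1 y_3=-4 y_4=1
S(3/4) = -3461/2432

y_0 = S_0(0) = a_0 = -3
y_1 = S_1(0) = a_1 = 2
y_2 = S_2(0) = a_2 = -1
y_3 = S_3(0) = a_3 = -4
y_4 = S_3(3) = 1
t_q=3/4 is in segment 0 (τ=3/4); S_0(τ)=-3461/2432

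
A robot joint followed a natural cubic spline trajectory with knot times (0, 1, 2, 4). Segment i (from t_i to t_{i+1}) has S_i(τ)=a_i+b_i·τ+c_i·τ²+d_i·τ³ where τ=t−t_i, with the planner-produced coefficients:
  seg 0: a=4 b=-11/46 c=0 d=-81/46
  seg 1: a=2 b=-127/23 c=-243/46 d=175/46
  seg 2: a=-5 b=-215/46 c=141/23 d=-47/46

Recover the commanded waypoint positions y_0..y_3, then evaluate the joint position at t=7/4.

y_0=4 y_1=2 y_2=-5 y_3=2
S(7/4) = -449/128

y_0 = S_0(0) = a_0 = 4
y_1 = S_1(0) = a_1 = 2
y_2 = S_2(0) = a_2 = -5
y_3 = S_2(2) = 2
t_q=7/4 is in segment 1 (τ=3/4); S_1(τ)=-449/128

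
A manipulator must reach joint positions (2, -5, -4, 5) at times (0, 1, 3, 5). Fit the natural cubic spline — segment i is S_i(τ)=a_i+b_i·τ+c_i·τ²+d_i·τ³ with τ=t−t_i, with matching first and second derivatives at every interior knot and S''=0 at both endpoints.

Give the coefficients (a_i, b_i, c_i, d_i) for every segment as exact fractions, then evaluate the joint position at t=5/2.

  seg 0: a=2 b=-90/11 c=0 d=13/11
  seg 1: a=-5 b=-51/11 c=39/11 d=-43/88
  seg 2: a=-4 b=81/22 c=27/44 d=-9/88
S(5/2) = -3961/704

Δ: Δ0=-7, Δ1=1/2, Δ2=9/2
row 1: diag=6, rhs=45; c'=1/3, d'=15/2
row 2: denom=8−2·1/3=22/3; d'=(24−2·15/2)/(22/3)=27/22
back: M2=27/22
back: M1=15/2−1/3·27/22=78/11
M: M0=0, M1=78/11, M2=27/22, M3=0
seg 0: a=2, c=M0/2=0, d=(M1−M0)/(6·1)=13/11, b=Δ0−h0·(2M0+M1)/6=-90/11
seg 1: a=-5, c=M1/2=39/11, d=(M2−M1)/(6·2)=-43/88, b=Δ1−h1·(2M1+M2)/6=-51/11
seg 2: a=-4, c=M2/2=27/44, d=(M3−M2)/(6·2)=-9/88, b=Δ2−h2·(2M2+M3)/6=81/22
t_q=5/2 → seg 1, τ=3/2; S=-5+-51/11·τ+39/11·τ²+-43/88·τ³=-3961/704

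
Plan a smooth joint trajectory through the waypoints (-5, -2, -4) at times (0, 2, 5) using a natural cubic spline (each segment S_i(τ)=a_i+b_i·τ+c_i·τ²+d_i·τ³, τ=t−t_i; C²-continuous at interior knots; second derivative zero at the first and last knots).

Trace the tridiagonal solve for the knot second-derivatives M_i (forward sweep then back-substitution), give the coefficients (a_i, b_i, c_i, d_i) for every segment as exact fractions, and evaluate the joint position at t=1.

  seg 0: a=-5 b=29/15 c=0 d=-13/120
  seg 1: a=-2 b=19/30 c=-13/20 d=13/180
S(1) = -127/40

Δ: Δ0=3/2, Δ1=-2/3
row 1: diag=10, rhs=-13; c'=3/10, d'=-13/10
back: M1=-13/10
M: M0=0, M1=-13/10, M2=0
seg 0: a=-5, c=M0/2=0, d=(M1−M0)/(6·2)=-13/120, b=Δ0−h0·(2M0+M1)/6=29/15
seg 1: a=-2, c=M1/2=-13/20, d=(M2−M1)/(6·3)=13/180, b=Δ1−h1·(2M1+M2)/6=19/30
t_q=1 → seg 0, τ=1; S=-5+29/15·τ+0·τ²+-13/120·τ³=-127/40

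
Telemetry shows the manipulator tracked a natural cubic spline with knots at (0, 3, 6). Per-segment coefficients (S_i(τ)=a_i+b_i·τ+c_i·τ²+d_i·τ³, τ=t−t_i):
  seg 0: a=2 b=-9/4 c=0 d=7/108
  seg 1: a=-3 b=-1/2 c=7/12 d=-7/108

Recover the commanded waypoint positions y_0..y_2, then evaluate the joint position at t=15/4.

y_0=2 y_1=-3 y_2=-1
S(15/4) = -787/256

y_0 = S_0(0) = a_0 = 2
y_1 = S_1(0) = a_1 = -3
y_2 = S_1(3) = -1
t_q=15/4 is in segment 1 (τ=3/4); S_1(τ)=-787/256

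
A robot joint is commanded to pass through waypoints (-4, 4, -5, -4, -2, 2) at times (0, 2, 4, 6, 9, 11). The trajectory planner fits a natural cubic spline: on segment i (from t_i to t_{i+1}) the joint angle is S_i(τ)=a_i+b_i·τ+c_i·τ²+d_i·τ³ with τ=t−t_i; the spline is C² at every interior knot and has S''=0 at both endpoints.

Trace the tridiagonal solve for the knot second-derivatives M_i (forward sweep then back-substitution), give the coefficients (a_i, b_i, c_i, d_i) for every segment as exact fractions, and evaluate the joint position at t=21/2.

Δ: Δ0=4, Δ1=-9/2, Δ2=1/2, Δ3=2/3, Δ4=2
row 1: diag=8, rhs=-51; c'=1/4, d'=-51/8
row 2: denom=8−2·1/4=15/2; d'=(30−2·-51/8)/(15/2)=57/10
row 3: denom=10−2·4/15=142/15; d'=(1−2·57/10)/(142/15)=-78/71
row 4: denom=10−3·45/142=1285/142; d'=(8−3·-78/71)/(1285/142)=1604/1285
back: M4=1604/1285
back: M3=-78/71−45/142·1604/1285=-384/257
back: M2=57/10−4/15·-384/257=15673/2570
back: M1=-51/8−1/4·15673/2570=-10151/1285
M: M0=0, M1=-10151/1285, M2=15673/2570, M3=-384/257, M4=1604/1285, M5=0
seg 0: a=-4, c=M0/2=0, d=(M1−M0)/(6·2)=-10151/15420, b=Δ0−h0·(2M0+M1)/6=25571/3855
seg 1: a=4, c=M1/2=-10151/2570, d=(M2−M1)/(6·2)=7195/6168, b=Δ1−h1·(2M1+M2)/6=-4882/3855
seg 2: a=-5, c=M2/2=15673/5140, d=(M3−M2)/(6·2)=-19513/30840, b=Δ2−h2·(2M2+M3)/6=-23651/7710
seg 3: a=-4, c=M3/2=-192/257, d=(M4−M3)/(6·3)=1762/11565, b=Δ3−h3·(2M3+M4)/6=5924/3855
seg 4: a=-2, c=M4/2=802/1285, d=(M5−M4)/(6·2)=-401/3855, b=Δ4−h4·(2M4+M5)/6=4502/3855
t_q=21/2 → seg 4, τ=3/2; S=-2+4502/3855·τ+802/1285·τ²+-401/3855·τ³=1655/2056

  seg 0: a=-4 b=25571/3855 c=0 d=-10151/15420
  seg 1: a=4 b=-4882/3855 c=-10151/2570 d=7195/6168
  seg 2: a=-5 b=-23651/7710 c=15673/5140 d=-19513/30840
  seg 3: a=-4 b=5924/3855 c=-192/257 d=1762/11565
  seg 4: a=-2 b=4502/3855 c=802/1285 d=-401/3855
S(21/2) = 1655/2056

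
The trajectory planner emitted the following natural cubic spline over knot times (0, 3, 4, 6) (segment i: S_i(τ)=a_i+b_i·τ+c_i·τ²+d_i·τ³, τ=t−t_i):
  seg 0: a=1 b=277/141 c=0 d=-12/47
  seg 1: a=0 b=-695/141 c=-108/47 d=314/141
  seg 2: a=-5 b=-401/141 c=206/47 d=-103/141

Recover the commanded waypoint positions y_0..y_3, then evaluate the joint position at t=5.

y_0=1 y_1=0 y_2=-5 y_3=1
S(5) = -197/47

y_0 = S_0(0) = a_0 = 1
y_1 = S_1(0) = a_1 = 0
y_2 = S_2(0) = a_2 = -5
y_3 = S_2(2) = 1
t_q=5 is in segment 2 (τ=1); S_2(τ)=-197/47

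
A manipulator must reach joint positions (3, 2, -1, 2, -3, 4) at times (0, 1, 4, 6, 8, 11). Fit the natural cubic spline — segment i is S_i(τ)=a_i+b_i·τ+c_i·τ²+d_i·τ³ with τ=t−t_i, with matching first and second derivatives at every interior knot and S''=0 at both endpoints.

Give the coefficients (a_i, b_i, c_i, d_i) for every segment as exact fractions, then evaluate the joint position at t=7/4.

  seg 0: a=3 b=-1052/1269 c=0 d=-217/1269
  seg 1: a=2 b=-1703/1269 c=-217/423 d=2387/11421
  seg 2: a=-1 b=1552/1269 c=1736/1269 d=-6241/10152
  seg 3: a=2 b=-577/846 c=-11779/5076 d=7165/10152
  seg 4: a=-3 b=-1897/1269 c=2429/1269 d=-2429/11421
S(7/4) = 7157/9024

Δ: Δ0=-1, Δ1=-1, Δ2=3/2, Δ3=-5/2, Δ4=7/3
row 1: diag=8, rhs=0; c'=3/8, d'=0
row 2: denom=10−3·3/8=71/8; d'=(15−3·0)/(71/8)=120/71
row 3: denom=8−2·16/71=536/71; d'=(-24−2·120/71)/(536/71)=-243/67
row 4: denom=10−2·71/268=1269/134; d'=(29−2·-243/67)/(1269/134)=4858/1269
back: M4=4858/1269
back: M3=-243/67−71/268·4858/1269=-11779/2538
back: M2=120/71−16/71·-11779/2538=3472/1269
back: M1=0−3/8·3472/1269=-434/423
M: M0=0, M1=-434/423, M2=3472/1269, M3=-11779/2538, M4=4858/1269, M5=0
seg 0: a=3, c=M0/2=0, d=(M1−M0)/(6·1)=-217/1269, b=Δ0−h0·(2M0+M1)/6=-1052/1269
seg 1: a=2, c=M1/2=-217/423, d=(M2−M1)/(6·3)=2387/11421, b=Δ1−h1·(2M1+M2)/6=-1703/1269
seg 2: a=-1, c=M2/2=1736/1269, d=(M3−M2)/(6·2)=-6241/10152, b=Δ2−h2·(2M2+M3)/6=1552/1269
seg 3: a=2, c=M3/2=-11779/5076, d=(M4−M3)/(6·2)=7165/10152, b=Δ3−h3·(2M3+M4)/6=-577/846
seg 4: a=-3, c=M4/2=2429/1269, d=(M5−M4)/(6·3)=-2429/11421, b=Δ4−h4·(2M4+M5)/6=-1897/1269
t_q=7/4 → seg 1, τ=3/4; S=2+-1703/1269·τ+-217/423·τ²+2387/11421·τ³=7157/9024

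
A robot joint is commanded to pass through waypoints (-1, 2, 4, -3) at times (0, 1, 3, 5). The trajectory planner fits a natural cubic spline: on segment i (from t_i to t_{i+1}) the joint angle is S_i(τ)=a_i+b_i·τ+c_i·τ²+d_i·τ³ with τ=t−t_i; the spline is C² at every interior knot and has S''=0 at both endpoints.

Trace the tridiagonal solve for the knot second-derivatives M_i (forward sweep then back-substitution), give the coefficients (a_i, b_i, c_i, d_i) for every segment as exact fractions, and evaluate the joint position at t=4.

  seg 0: a=-1 b=139/44 c=0 d=-7/44
  seg 1: a=2 b=59/22 c=-21/44 d=-2/11
  seg 2: a=4 b=-31/22 c=-69/44 d=23/88
S(4) = 113/88

Δ: Δ0=3, Δ1=1, Δ2=-7/2
row 1: diag=6, rhs=-12; c'=1/3, d'=-2
row 2: denom=8−2·1/3=22/3; d'=(-27−2·-2)/(22/3)=-69/22
back: M2=-69/22
back: M1=-2−1/3·-69/22=-21/22
M: M0=0, M1=-21/22, M2=-69/22, M3=0
seg 0: a=-1, c=M0/2=0, d=(M1−M0)/(6·1)=-7/44, b=Δ0−h0·(2M0+M1)/6=139/44
seg 1: a=2, c=M1/2=-21/44, d=(M2−M1)/(6·2)=-2/11, b=Δ1−h1·(2M1+M2)/6=59/22
seg 2: a=4, c=M2/2=-69/44, d=(M3−M2)/(6·2)=23/88, b=Δ2−h2·(2M2+M3)/6=-31/22
t_q=4 → seg 2, τ=1; S=4+-31/22·τ+-69/44·τ²+23/88·τ³=113/88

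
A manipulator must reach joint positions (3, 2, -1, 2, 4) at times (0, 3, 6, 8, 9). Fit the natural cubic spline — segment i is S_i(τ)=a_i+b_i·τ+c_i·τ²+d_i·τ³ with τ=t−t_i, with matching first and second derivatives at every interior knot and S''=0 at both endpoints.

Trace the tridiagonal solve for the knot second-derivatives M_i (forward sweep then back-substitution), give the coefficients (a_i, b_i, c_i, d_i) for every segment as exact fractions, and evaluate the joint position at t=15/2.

  seg 0: a=3 b=16/309 c=0 d=-119/2781
  seg 1: a=2 b=-341/309 c=-119/309 d=389/2781
  seg 2: a=-1 b=112/309 c=90/103 d=-377/2472
  seg 3: a=2 b=1253/618 c=-17/412 d=17/1236
S(15/2) = 6559/6592

Δ: Δ0=-1/3, Δ1=-1, Δ2=3/2, Δ3=2
row 1: diag=12, rhs=-4; c'=1/4, d'=-1/3
row 2: denom=10−3·1/4=37/4; d'=(15−3·-1/3)/(37/4)=64/37
row 3: denom=6−2·8/37=206/37; d'=(3−2·64/37)/(206/37)=-17/206
back: M3=-17/206
back: M2=64/37−8/37·-17/206=180/103
back: M1=-1/3−1/4·180/103=-238/309
M: M0=0, M1=-238/309, M2=180/103, M3=-17/206, M4=0
seg 0: a=3, c=M0/2=0, d=(M1−M0)/(6·3)=-119/2781, b=Δ0−h0·(2M0+M1)/6=16/309
seg 1: a=2, c=M1/2=-119/309, d=(M2−M1)/(6·3)=389/2781, b=Δ1−h1·(2M1+M2)/6=-341/309
seg 2: a=-1, c=M2/2=90/103, d=(M3−M2)/(6·2)=-377/2472, b=Δ2−h2·(2M2+M3)/6=112/309
seg 3: a=2, c=M3/2=-17/412, d=(M4−M3)/(6·1)=17/1236, b=Δ3−h3·(2M3+M4)/6=1253/618
t_q=15/2 → seg 2, τ=3/2; S=-1+112/309·τ+90/103·τ²+-377/2472·τ³=6559/6592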